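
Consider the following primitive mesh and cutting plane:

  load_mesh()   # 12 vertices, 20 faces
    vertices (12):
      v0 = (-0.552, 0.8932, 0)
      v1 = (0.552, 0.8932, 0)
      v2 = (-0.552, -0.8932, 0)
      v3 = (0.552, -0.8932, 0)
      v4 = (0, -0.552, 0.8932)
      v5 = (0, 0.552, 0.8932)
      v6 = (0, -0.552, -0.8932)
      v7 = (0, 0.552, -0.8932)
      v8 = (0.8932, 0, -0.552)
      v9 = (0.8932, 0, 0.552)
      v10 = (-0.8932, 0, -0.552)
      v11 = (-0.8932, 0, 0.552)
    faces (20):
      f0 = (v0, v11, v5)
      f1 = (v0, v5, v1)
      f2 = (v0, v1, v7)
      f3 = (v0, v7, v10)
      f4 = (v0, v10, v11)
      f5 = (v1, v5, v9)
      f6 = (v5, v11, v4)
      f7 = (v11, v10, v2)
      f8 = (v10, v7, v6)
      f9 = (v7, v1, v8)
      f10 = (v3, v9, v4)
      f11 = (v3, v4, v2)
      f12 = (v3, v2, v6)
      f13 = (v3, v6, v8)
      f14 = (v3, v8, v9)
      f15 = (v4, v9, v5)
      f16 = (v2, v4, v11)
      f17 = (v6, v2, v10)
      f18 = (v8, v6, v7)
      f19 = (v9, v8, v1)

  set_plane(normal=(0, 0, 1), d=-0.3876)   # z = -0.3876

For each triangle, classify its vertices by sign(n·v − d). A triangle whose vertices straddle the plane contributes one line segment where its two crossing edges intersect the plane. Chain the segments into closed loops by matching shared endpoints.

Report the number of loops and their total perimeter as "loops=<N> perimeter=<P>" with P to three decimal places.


Straddling triangles (10 of 20):
  (v0,v1,v7) [++-] → (0.312462, 0.745138, -0.3876)–(-0.312462, 0.745138, -0.3876)  len=0.6249
  (v0,v7,v10) [+--] → (-0.312462, 0.745138, -0.3876)–(-0.791582, 0.266018, -0.3876)  len=0.6776
  (v0,v10,v11) [+-+] → (-0.791582, 0.266018, -0.3876)–(-0.8932, 0, -0.3876)  len=0.2848
  (v11,v10,v2) [+-+] → (-0.8932, 0, -0.3876)–(-0.791582, -0.266018, -0.3876)  len=0.2848
  (v7,v1,v8) [-+-] → (0.312462, 0.745138, -0.3876)–(0.791582, 0.266018, -0.3876)  len=0.6776
  (v3,v2,v6) [++-] → (-0.312462, -0.745138, -0.3876)–(0.312462, -0.745138, -0.3876)  len=0.6249
  (v3,v6,v8) [+--] → (0.312462, -0.745138, -0.3876)–(0.791582, -0.266018, -0.3876)  len=0.6776
  (v3,v8,v9) [+-+] → (0.791582, -0.266018, -0.3876)–(0.8932, 0, -0.3876)  len=0.2848
  (v6,v2,v10) [-+-] → (-0.312462, -0.745138, -0.3876)–(-0.791582, -0.266018, -0.3876)  len=0.6776
  (v9,v8,v1) [+-+] → (0.8932, 0, -0.3876)–(0.791582, 0.266018, -0.3876)  len=0.2848

Chained into 1 loop(s):
  loop 1: 10 segments, perimeter = 5.0992
Total perimeter = 5.099

loops=1 perimeter=5.099


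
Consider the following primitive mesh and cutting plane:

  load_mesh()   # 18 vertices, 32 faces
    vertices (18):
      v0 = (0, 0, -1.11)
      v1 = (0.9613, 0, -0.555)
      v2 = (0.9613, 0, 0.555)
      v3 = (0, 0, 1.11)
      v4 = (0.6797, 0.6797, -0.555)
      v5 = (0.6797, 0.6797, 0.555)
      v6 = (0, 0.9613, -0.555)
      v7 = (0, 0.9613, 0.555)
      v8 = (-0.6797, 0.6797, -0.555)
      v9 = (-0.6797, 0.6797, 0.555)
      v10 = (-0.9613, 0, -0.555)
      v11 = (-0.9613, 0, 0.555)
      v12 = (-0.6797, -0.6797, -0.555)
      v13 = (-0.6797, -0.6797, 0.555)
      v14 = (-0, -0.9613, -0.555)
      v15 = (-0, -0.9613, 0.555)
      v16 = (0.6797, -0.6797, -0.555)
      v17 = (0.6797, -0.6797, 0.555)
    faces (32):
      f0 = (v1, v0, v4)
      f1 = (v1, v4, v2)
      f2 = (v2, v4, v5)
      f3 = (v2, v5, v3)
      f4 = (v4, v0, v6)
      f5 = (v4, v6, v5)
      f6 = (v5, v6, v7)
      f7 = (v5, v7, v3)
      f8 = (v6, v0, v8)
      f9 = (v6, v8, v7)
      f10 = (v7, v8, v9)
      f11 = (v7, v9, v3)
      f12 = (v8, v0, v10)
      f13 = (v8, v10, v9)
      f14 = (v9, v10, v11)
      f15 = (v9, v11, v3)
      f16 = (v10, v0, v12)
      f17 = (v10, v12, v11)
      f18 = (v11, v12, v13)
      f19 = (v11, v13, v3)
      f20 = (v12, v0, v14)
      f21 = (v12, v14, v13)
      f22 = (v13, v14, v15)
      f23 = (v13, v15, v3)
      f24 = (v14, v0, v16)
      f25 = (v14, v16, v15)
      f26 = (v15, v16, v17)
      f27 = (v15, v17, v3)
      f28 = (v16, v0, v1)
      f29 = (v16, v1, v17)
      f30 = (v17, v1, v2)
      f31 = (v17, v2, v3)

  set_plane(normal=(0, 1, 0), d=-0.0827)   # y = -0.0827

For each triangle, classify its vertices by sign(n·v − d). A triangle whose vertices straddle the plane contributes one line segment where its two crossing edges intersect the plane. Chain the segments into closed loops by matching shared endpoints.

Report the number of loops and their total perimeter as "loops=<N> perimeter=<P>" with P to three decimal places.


loops=1 perimeter=6.460

Straddling triangles (12 of 32):
  (v10,v0,v12) [++-] → (-0.0827, -0.0827, -1.04247)–(-0.927037, -0.0827, -0.555)  len=0.9750
  (v10,v12,v11) [+-+] → (-0.927037, -0.0827, -0.555)–(-0.927037, -0.0827, 0.419945)  len=0.9749
  (v11,v12,v13) [+--] → (-0.927037, -0.0827, 0.419945)–(-0.927037, -0.0827, 0.555)  len=0.1351
  (v11,v13,v3) [+-+] → (-0.927037, -0.0827, 0.555)–(-0.0827, -0.0827, 1.04247)  len=0.9750
  (v12,v0,v14) [-+-] → (-0.0827, -0.0827, -1.04247)–(0, -0.0827, -1.06225)  len=0.0850
  (v13,v15,v3) [--+] → (0, -0.0827, 1.06225)–(-0.0827, -0.0827, 1.04247)  len=0.0850
  (v14,v0,v16) [-+-] → (0, -0.0827, -1.06225)–(0.0827, -0.0827, -1.04247)  len=0.0850
  (v15,v17,v3) [--+] → (0.0827, -0.0827, 1.04247)–(0, -0.0827, 1.06225)  len=0.0850
  (v16,v0,v1) [-++] → (0.0827, -0.0827, -1.04247)–(0.927037, -0.0827, -0.555)  len=0.9750
  (v16,v1,v17) [-+-] → (0.927037, -0.0827, -0.555)–(0.927037, -0.0827, -0.419945)  len=0.1351
  (v17,v1,v2) [-++] → (0.927037, -0.0827, -0.419945)–(0.927037, -0.0827, 0.555)  len=0.9749
  (v17,v2,v3) [-++] → (0.927037, -0.0827, 0.555)–(0.0827, -0.0827, 1.04247)  len=0.9750

Chained into 1 loop(s):
  loop 1: 12 segments, perimeter = 6.4599
Total perimeter = 6.460


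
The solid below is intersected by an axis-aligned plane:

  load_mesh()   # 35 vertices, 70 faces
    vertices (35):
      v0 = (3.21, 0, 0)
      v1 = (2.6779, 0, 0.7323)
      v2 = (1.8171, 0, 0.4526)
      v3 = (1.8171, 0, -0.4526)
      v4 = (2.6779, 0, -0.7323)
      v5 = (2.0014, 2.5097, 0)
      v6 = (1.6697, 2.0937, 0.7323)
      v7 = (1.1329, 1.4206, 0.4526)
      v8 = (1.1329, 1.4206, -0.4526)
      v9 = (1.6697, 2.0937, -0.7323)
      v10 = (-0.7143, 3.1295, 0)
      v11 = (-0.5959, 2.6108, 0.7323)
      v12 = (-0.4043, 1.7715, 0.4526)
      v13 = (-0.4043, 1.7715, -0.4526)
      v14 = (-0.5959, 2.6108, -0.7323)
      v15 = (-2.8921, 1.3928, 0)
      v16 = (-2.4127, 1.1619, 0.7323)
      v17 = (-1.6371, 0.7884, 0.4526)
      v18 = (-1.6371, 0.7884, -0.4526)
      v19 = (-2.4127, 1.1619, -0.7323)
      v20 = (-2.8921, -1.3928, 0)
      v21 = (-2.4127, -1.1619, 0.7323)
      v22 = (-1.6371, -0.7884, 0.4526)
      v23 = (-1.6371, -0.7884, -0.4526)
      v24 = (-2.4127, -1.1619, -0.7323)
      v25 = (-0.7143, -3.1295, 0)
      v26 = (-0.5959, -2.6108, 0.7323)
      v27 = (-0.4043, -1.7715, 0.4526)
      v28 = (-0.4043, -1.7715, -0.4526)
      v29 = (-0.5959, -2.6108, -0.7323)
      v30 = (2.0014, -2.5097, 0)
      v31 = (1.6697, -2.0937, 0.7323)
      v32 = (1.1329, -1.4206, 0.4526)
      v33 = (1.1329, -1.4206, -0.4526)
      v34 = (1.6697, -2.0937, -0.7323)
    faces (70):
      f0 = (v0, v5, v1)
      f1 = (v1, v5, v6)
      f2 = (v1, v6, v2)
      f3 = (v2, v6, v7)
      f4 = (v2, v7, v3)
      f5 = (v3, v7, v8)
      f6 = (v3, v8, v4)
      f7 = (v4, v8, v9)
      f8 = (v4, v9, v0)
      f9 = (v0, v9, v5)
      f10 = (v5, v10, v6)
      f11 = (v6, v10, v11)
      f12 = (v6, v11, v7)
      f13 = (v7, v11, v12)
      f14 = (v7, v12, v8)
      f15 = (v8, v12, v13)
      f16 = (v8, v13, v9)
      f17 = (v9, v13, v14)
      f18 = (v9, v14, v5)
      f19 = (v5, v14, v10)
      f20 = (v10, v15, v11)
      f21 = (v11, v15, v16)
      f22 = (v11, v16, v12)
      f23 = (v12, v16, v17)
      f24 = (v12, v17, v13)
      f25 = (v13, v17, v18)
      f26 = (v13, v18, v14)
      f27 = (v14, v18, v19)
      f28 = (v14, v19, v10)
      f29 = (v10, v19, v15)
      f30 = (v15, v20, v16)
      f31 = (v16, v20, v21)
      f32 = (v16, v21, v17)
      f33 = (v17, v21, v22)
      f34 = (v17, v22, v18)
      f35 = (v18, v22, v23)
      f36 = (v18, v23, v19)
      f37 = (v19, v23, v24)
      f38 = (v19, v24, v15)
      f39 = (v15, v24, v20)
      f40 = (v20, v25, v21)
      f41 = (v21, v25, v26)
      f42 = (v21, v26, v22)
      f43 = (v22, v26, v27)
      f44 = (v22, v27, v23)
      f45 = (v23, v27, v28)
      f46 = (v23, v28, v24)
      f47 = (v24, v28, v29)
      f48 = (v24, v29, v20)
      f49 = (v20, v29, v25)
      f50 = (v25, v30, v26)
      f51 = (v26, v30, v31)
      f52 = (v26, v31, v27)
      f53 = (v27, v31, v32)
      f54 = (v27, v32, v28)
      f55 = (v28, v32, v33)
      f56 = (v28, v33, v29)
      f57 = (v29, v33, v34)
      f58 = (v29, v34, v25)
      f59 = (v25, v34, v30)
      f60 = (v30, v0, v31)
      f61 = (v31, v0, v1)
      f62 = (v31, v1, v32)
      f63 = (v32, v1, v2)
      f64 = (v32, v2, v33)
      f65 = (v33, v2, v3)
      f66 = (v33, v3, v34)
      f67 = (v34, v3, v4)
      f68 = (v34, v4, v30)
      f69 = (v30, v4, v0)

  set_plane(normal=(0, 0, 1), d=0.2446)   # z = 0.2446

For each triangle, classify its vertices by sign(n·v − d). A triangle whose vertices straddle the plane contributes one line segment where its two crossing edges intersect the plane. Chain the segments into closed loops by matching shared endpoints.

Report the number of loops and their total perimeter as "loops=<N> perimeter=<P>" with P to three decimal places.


Straddling triangles (28 of 70):
  (v0,v5,v1) [--+] → (2.22736, 1.67142, 0.2446)–(3.03227, 0, 0.2446)  len=1.8551
  (v1,v5,v6) [+-+] → (2.22736, 1.67142, 0.2446)–(1.89061, 2.37075, 0.2446)  len=0.7762
  (v2,v7,v3) [++-] → (1.29012, 1.09417, 0.2446)–(1.8171, 0, 0.2446)  len=1.2145
  (v3,v7,v8) [-+-] → (1.29012, 1.09417, 0.2446)–(1.1329, 1.4206, 0.2446)  len=0.3623
  (v5,v10,v6) [--+] → (0.0819944, 2.78353, 0.2446)–(1.89061, 2.37075, 0.2446)  len=1.8551
  (v6,v10,v11) [+-+] → (0.0819944, 2.78353, 0.2446)–(-0.674752, 2.95625, 0.2446)  len=0.7762
  (v7,v12,v8) [++-] → (-0.0510768, 1.69087, 0.2446)–(1.1329, 1.4206, 0.2446)  len=1.2144
  (v8,v12,v13) [-+-] → (-0.0510768, 1.69087, 0.2446)–(-0.4043, 1.7715, 0.2446)  len=0.3623
  (v10,v15,v11) [--+] → (-2.12513, 1.79963, 0.2446)–(-0.674752, 2.95625, 0.2446)  len=1.8551
  (v11,v15,v16) [+-+] → (-2.12513, 1.79963, 0.2446)–(-2.73197, 1.31568, 0.2446)  len=0.7762
  (v12,v17,v13) [++-] → (-1.35382, 1.0143, 0.2446)–(-0.4043, 1.7715, 0.2446)  len=1.2145
  (v13,v17,v18) [-+-] → (-1.35382, 1.0143, 0.2446)–(-1.6371, 0.7884, 0.2446)  len=0.3623
  (v15,v20,v16) [--+] → (-2.73197, -0.539489, 0.2446)–(-2.73197, 1.31568, 0.2446)  len=1.8552
  (v16,v20,v21) [+-+] → (-2.73197, -0.539489, 0.2446)–(-2.73197, -1.31568, 0.2446)  len=0.7762
  (v17,v22,v18) [++-] → (-1.6371, -0.426077, 0.2446)–(-1.6371, 0.7884, 0.2446)  len=1.2145
  (v18,v22,v23) [-+-] → (-1.6371, -0.426077, 0.2446)–(-1.6371, -0.7884, 0.2446)  len=0.3623
  (v20,v25,v21) [--+] → (-1.28159, -2.47229, 0.2446)–(-2.73197, -1.31568, 0.2446)  len=1.8551
  (v21,v25,v26) [+-+] → (-1.28159, -2.47229, 0.2446)–(-0.674752, -2.95625, 0.2446)  len=0.7762
  (v22,v27,v23) [++-] → (-0.687577, -1.5456, 0.2446)–(-1.6371, -0.7884, 0.2446)  len=1.2145
  (v23,v27,v28) [-+-] → (-0.687577, -1.5456, 0.2446)–(-0.4043, -1.7715, 0.2446)  len=0.3623
  (v25,v30,v26) [--+] → (1.13386, -2.54347, 0.2446)–(-0.674752, -2.95625, 0.2446)  len=1.8551
  (v26,v30,v31) [+-+] → (1.13386, -2.54347, 0.2446)–(1.89061, -2.37075, 0.2446)  len=0.7762
  (v27,v32,v28) [++-] → (0.779677, -1.50123, 0.2446)–(-0.4043, -1.7715, 0.2446)  len=1.2144
  (v28,v32,v33) [-+-] → (0.779677, -1.50123, 0.2446)–(1.1329, -1.4206, 0.2446)  len=0.3623
  (v30,v0,v31) [--+] → (2.69551, -0.69933, 0.2446)–(1.89061, -2.37075, 0.2446)  len=1.8551
  (v31,v0,v1) [+-+] → (2.69551, -0.69933, 0.2446)–(3.03227, 0, 0.2446)  len=0.7762
  (v32,v2,v33) [++-] → (1.65988, -0.32643, 0.2446)–(1.1329, -1.4206, 0.2446)  len=1.2145
  (v33,v2,v3) [-+-] → (1.65988, -0.32643, 0.2446)–(1.8171, 0, 0.2446)  len=0.3623

Chained into 2 loop(s):
  loop 1: 14 segments, perimeter = 18.4192
  loop 2: 14 segments, perimeter = 11.0374
Total perimeter = 29.457

loops=2 perimeter=29.457


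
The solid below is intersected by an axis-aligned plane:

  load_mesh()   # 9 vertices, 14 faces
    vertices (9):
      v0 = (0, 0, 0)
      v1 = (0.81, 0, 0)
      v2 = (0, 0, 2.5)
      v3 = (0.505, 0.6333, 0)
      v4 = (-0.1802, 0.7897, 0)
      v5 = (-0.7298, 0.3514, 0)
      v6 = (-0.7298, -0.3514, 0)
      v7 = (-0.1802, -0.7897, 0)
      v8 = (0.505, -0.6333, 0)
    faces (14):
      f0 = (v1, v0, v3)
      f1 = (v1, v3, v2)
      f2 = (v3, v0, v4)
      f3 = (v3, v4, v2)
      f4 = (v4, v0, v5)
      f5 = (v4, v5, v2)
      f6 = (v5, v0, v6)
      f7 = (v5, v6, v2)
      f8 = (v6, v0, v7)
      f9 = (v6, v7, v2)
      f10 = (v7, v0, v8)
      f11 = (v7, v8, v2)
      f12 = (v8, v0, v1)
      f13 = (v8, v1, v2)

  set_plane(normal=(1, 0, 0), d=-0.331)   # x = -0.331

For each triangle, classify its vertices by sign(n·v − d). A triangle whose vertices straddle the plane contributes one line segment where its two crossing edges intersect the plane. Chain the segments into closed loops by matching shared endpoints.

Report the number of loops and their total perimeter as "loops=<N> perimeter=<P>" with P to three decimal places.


Straddling triangles (6 of 14):
  (v4,v0,v5) [++-] → (-0.331, 0.159377, 0)–(-0.331, 0.669439, 0)  len=0.5101
  (v4,v5,v2) [+-+] → (-0.331, 0.669439, 0)–(-0.331, 0.159377, 1.36613)  len=1.4582
  (v5,v0,v6) [-+-] → (-0.331, 0.159377, 0)–(-0.331, -0.159377, 0)  len=0.3188
  (v5,v6,v2) [--+] → (-0.331, -0.159377, 1.36613)–(-0.331, 0.159377, 1.36613)  len=0.3188
  (v6,v0,v7) [-++] → (-0.331, -0.159377, 0)–(-0.331, -0.669439, 0)  len=0.5101
  (v6,v7,v2) [-++] → (-0.331, -0.669439, 0)–(-0.331, -0.159377, 1.36613)  len=1.4582

Chained into 1 loop(s):
  loop 1: 6 segments, perimeter = 4.5741
Total perimeter = 4.574

loops=1 perimeter=4.574


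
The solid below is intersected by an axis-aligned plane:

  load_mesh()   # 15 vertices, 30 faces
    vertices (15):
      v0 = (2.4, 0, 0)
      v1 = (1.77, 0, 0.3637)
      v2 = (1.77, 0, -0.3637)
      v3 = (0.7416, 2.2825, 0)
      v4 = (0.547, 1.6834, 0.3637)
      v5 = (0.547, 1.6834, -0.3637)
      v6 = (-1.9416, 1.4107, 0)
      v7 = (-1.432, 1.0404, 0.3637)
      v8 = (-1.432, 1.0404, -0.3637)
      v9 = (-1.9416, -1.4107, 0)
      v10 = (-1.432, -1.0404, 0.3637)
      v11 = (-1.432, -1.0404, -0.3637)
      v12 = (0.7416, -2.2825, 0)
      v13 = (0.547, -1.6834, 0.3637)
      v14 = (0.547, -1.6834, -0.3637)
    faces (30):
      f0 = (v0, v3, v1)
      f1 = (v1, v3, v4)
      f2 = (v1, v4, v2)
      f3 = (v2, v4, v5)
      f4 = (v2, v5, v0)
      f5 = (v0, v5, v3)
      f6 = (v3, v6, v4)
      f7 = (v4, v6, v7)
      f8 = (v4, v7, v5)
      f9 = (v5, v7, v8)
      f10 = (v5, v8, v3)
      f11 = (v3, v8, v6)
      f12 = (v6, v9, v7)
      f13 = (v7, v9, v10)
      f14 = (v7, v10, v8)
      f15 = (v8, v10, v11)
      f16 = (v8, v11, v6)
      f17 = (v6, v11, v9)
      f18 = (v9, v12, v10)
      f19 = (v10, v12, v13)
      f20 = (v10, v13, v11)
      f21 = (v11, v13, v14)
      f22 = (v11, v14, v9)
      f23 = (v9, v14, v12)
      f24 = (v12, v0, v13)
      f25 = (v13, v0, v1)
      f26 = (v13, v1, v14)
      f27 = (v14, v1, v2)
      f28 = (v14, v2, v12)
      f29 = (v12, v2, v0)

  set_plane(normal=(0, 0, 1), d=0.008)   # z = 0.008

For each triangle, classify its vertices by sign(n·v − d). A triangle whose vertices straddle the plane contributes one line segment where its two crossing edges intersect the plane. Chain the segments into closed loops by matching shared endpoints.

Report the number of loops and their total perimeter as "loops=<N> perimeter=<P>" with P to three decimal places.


Straddling triangles (20 of 30):
  (v0,v3,v1) [--+] → (0.764221, 2.23229, 0.008)–(2.38614, 0, 0.008)  len=2.7593
  (v1,v3,v4) [+-+] → (0.764221, 2.23229, 0.008)–(0.73732, 2.26932, 0.008)  len=0.0458
  (v1,v4,v2) [++-] → (1.14505, 0.860214, 0.008)–(1.77, 0, 0.008)  len=1.0633
  (v2,v4,v5) [-+-] → (1.14505, 0.860214, 0.008)–(0.547, 1.6834, 0.008)  len=1.0175
  (v3,v6,v4) [--+] → (-1.88686, 1.4167, 0.008)–(0.73732, 2.26932, 0.008)  len=2.7592
  (v4,v6,v7) [+-+] → (-1.88686, 1.4167, 0.008)–(-1.93039, 1.40255, 0.008)  len=0.0458
  (v4,v7,v5) [++-] → (-0.464265, 1.35483, 0.008)–(0.547, 1.6834, 0.008)  len=1.0633
  (v5,v7,v8) [-+-] → (-0.464265, 1.35483, 0.008)–(-1.432, 1.0404, 0.008)  len=1.0175
  (v6,v9,v7) [--+] → (-1.93039, -1.35679, 0.008)–(-1.93039, 1.40255, 0.008)  len=2.7593
  (v7,v9,v10) [+-+] → (-1.93039, -1.35679, 0.008)–(-1.93039, -1.40255, 0.008)  len=0.0458
  (v7,v10,v8) [++-] → (-1.432, -0.0228848, 0.008)–(-1.432, 1.0404, 0.008)  len=1.0633
  (v8,v10,v11) [-+-] → (-1.432, -0.0228848, 0.008)–(-1.432, -1.0404, 0.008)  len=1.0175
  (v9,v12,v10) [--+] → (0.693789, -2.25518, 0.008)–(-1.93039, -1.40255, 0.008)  len=2.7592
  (v10,v12,v13) [+-+] → (0.693789, -2.25518, 0.008)–(0.73732, -2.26932, 0.008)  len=0.0458
  (v10,v13,v11) [++-] → (-0.420735, -1.36897, 0.008)–(-1.432, -1.0404, 0.008)  len=1.0633
  (v11,v13,v14) [-+-] → (-0.420735, -1.36897, 0.008)–(0.547, -1.6834, 0.008)  len=1.0175
  (v12,v0,v13) [--+] → (2.35924, -0.0370283, 0.008)–(0.73732, -2.26932, 0.008)  len=2.7593
  (v13,v0,v1) [+-+] → (2.35924, -0.0370283, 0.008)–(2.38614, 0, 0.008)  len=0.0458
  (v13,v1,v14) [++-] → (1.17195, -0.823186, 0.008)–(0.547, -1.6834, 0.008)  len=1.0633
  (v14,v1,v2) [-+-] → (1.17195, -0.823186, 0.008)–(1.77, 0, 0.008)  len=1.0175

Chained into 2 loop(s):
  loop 1: 10 segments, perimeter = 14.0252
  loop 2: 10 segments, perimeter = 10.4040
Total perimeter = 24.429

loops=2 perimeter=24.429


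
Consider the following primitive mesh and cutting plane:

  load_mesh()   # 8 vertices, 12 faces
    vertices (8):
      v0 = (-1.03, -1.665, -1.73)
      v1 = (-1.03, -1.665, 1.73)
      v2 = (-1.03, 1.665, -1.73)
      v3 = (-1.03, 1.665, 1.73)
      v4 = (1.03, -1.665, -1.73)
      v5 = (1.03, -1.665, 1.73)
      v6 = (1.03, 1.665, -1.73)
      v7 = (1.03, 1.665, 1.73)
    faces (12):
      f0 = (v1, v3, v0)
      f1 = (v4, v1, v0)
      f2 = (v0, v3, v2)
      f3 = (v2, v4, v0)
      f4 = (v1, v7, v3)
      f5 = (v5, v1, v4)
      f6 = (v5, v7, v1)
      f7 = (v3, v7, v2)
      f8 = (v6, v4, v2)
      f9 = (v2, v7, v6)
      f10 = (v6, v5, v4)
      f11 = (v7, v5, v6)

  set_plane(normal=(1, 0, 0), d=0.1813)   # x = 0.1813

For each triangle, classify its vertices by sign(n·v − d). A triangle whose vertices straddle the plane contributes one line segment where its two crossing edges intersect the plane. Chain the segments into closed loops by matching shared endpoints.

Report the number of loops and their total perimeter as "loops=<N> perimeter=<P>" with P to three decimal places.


Straddling triangles (8 of 12):
  (v4,v1,v0) [+--] → (0.1813, -1.665, -0.304514)–(0.1813, -1.665, -1.73)  len=1.4255
  (v2,v4,v0) [-+-] → (0.1813, -0.293072, -1.73)–(0.1813, -1.665, -1.73)  len=1.3719
  (v1,v7,v3) [-+-] → (0.1813, 0.293072, 1.73)–(0.1813, 1.665, 1.73)  len=1.3719
  (v5,v1,v4) [+-+] → (0.1813, -1.665, 1.73)–(0.1813, -1.665, -0.304514)  len=2.0345
  (v5,v7,v1) [++-] → (0.1813, 0.293072, 1.73)–(0.1813, -1.665, 1.73)  len=1.9581
  (v3,v7,v2) [-+-] → (0.1813, 1.665, 1.73)–(0.1813, 1.665, 0.304514)  len=1.4255
  (v6,v4,v2) [++-] → (0.1813, -0.293072, -1.73)–(0.1813, 1.665, -1.73)  len=1.9581
  (v2,v7,v6) [-++] → (0.1813, 1.665, 0.304514)–(0.1813, 1.665, -1.73)  len=2.0345

Chained into 1 loop(s):
  loop 1: 8 segments, perimeter = 13.5800
Total perimeter = 13.580

loops=1 perimeter=13.580


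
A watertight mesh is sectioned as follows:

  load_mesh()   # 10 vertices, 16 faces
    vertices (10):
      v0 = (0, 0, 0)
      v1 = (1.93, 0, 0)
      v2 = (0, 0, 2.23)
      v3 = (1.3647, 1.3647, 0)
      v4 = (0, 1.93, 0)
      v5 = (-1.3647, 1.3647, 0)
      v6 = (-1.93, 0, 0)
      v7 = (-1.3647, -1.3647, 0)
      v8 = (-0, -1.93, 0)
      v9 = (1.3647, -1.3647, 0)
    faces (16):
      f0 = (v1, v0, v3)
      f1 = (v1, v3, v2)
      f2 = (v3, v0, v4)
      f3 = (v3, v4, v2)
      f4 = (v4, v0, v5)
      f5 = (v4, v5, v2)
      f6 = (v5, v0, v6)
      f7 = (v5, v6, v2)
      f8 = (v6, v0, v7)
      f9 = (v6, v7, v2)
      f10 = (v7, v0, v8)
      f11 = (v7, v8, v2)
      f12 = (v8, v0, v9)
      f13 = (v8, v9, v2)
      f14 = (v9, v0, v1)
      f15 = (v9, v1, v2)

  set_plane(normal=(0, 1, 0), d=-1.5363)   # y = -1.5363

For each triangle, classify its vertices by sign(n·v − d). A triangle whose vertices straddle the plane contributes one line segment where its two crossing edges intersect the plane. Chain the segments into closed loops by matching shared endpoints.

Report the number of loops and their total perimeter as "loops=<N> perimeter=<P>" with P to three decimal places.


loops=1 perimeter=4.008

Straddling triangles (4 of 16):
  (v7,v0,v8) [++-] → (0, -1.5363, 0)–(-0.950438, -1.5363, 0)  len=0.9504
  (v7,v8,v2) [+-+] → (-0.950438, -1.5363, 0)–(0, -1.5363, 0.454897)  len=1.0537
  (v8,v0,v9) [-++] → (0, -1.5363, 0)–(0.950438, -1.5363, 0)  len=0.9504
  (v8,v9,v2) [-++] → (0.950438, -1.5363, 0)–(0, -1.5363, 0.454897)  len=1.0537

Chained into 1 loop(s):
  loop 1: 4 segments, perimeter = 4.0083
Total perimeter = 4.008


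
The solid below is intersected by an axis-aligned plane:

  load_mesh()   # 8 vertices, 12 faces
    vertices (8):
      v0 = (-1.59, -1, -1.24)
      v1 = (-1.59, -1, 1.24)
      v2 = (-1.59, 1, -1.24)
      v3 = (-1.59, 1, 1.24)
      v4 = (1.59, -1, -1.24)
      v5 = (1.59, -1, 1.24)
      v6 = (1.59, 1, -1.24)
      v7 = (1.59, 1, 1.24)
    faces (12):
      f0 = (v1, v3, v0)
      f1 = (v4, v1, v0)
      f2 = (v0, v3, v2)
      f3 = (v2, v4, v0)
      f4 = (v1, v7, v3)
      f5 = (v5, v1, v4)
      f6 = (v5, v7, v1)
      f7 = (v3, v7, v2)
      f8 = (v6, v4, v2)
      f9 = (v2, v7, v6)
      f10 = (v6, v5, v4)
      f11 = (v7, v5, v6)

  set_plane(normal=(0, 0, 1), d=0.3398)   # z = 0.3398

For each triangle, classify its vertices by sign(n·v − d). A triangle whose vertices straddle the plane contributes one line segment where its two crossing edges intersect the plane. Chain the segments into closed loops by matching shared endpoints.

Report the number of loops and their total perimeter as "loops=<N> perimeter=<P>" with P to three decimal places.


Straddling triangles (8 of 12):
  (v1,v3,v0) [++-] → (-1.59, 0.274032, 0.3398)–(-1.59, -1, 0.3398)  len=1.2740
  (v4,v1,v0) [-+-] → (-0.435711, -1, 0.3398)–(-1.59, -1, 0.3398)  len=1.1543
  (v0,v3,v2) [-+-] → (-1.59, 0.274032, 0.3398)–(-1.59, 1, 0.3398)  len=0.7260
  (v5,v1,v4) [++-] → (-0.435711, -1, 0.3398)–(1.59, -1, 0.3398)  len=2.0257
  (v3,v7,v2) [++-] → (0.435711, 1, 0.3398)–(-1.59, 1, 0.3398)  len=2.0257
  (v2,v7,v6) [-+-] → (0.435711, 1, 0.3398)–(1.59, 1, 0.3398)  len=1.1543
  (v6,v5,v4) [-+-] → (1.59, -0.274032, 0.3398)–(1.59, -1, 0.3398)  len=0.7260
  (v7,v5,v6) [++-] → (1.59, -0.274032, 0.3398)–(1.59, 1, 0.3398)  len=1.2740

Chained into 1 loop(s):
  loop 1: 8 segments, perimeter = 10.3600
Total perimeter = 10.360

loops=1 perimeter=10.360


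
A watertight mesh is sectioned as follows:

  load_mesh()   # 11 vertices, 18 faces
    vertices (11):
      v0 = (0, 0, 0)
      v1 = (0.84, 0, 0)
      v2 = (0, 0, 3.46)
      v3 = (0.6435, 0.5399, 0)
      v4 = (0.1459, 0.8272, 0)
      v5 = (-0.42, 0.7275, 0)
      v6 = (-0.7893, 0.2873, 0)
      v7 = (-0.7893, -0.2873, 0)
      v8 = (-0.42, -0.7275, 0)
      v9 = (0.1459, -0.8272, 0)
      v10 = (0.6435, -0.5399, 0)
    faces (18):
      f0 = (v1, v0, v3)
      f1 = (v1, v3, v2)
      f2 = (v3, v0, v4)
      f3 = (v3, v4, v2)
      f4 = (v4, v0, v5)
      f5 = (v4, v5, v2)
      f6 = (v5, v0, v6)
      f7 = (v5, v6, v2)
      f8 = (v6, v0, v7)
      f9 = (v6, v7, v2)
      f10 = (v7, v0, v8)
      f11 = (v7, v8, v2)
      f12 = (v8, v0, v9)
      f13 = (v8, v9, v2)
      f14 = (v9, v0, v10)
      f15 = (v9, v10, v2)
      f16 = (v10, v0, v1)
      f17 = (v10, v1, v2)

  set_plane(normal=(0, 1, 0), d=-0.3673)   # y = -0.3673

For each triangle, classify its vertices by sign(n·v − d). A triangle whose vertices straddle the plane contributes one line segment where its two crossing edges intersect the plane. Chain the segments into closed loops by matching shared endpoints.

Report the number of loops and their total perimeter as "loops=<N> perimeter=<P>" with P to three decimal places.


Straddling triangles (8 of 18):
  (v7,v0,v8) [++-] → (-0.212049, -0.3673, 0)–(-0.722185, -0.3673, 0)  len=0.5101
  (v7,v8,v2) [+-+] → (-0.722185, -0.3673, 0)–(-0.212049, -0.3673, 1.71312)  len=1.7875
  (v8,v0,v9) [-+-] → (-0.212049, -0.3673, 0)–(0.0647837, -0.3673, 0)  len=0.2768
  (v8,v9,v2) [--+] → (0.0647837, -0.3673, 1.92366)–(-0.212049, -0.3673, 1.71312)  len=0.3478
  (v9,v0,v10) [-+-] → (0.0647837, -0.3673, 0)–(0.43778, -0.3673, 0)  len=0.3730
  (v9,v10,v2) [--+] → (0.43778, -0.3673, 1.10612)–(0.0647837, -0.3673, 1.92366)  len=0.8986
  (v10,v0,v1) [-++] → (0.43778, -0.3673, 0)–(0.706319, -0.3673, 0)  len=0.2685
  (v10,v1,v2) [-++] → (0.706319, -0.3673, 0)–(0.43778, -0.3673, 1.10612)  len=1.1383

Chained into 1 loop(s):
  loop 1: 8 segments, perimeter = 5.6006
Total perimeter = 5.601

loops=1 perimeter=5.601


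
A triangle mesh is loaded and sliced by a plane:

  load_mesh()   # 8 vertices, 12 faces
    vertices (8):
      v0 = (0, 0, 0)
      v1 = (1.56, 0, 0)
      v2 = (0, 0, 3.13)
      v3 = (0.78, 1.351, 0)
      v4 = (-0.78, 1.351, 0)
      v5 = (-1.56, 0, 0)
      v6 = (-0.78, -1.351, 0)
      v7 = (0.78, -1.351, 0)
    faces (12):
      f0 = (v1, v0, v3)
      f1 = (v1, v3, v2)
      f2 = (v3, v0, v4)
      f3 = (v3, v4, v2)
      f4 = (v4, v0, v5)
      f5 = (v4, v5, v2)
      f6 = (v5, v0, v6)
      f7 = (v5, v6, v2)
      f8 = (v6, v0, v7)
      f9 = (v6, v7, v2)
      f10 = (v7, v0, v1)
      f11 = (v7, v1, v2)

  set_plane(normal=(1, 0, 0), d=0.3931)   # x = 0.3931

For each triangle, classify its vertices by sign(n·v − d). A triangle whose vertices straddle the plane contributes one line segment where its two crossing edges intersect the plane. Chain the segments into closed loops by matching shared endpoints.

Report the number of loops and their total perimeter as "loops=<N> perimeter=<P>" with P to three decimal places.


loops=1 perimeter=8.168

Straddling triangles (8 of 12):
  (v1,v0,v3) [+-+] → (0.3931, 0, 0)–(0.3931, 0.680869, 0)  len=0.6809
  (v1,v3,v2) [++-] → (0.3931, 0.680869, 1.55256)–(0.3931, 0, 2.34128)  len=1.0420
  (v3,v0,v4) [+--] → (0.3931, 0.680869, 0)–(0.3931, 1.351, 0)  len=0.6701
  (v3,v4,v2) [+--] → (0.3931, 1.351, 0)–(0.3931, 0.680869, 1.55256)  len=1.6910
  (v6,v0,v7) [--+] → (0.3931, -0.680869, 0)–(0.3931, -1.351, 0)  len=0.6701
  (v6,v7,v2) [-+-] → (0.3931, -1.351, 0)–(0.3931, -0.680869, 1.55256)  len=1.6910
  (v7,v0,v1) [+-+] → (0.3931, -0.680869, 0)–(0.3931, 0, 0)  len=0.6809
  (v7,v1,v2) [++-] → (0.3931, 0, 2.34128)–(0.3931, -0.680869, 1.55256)  len=1.0420

Chained into 1 loop(s):
  loop 1: 8 segments, perimeter = 8.1679
Total perimeter = 8.168


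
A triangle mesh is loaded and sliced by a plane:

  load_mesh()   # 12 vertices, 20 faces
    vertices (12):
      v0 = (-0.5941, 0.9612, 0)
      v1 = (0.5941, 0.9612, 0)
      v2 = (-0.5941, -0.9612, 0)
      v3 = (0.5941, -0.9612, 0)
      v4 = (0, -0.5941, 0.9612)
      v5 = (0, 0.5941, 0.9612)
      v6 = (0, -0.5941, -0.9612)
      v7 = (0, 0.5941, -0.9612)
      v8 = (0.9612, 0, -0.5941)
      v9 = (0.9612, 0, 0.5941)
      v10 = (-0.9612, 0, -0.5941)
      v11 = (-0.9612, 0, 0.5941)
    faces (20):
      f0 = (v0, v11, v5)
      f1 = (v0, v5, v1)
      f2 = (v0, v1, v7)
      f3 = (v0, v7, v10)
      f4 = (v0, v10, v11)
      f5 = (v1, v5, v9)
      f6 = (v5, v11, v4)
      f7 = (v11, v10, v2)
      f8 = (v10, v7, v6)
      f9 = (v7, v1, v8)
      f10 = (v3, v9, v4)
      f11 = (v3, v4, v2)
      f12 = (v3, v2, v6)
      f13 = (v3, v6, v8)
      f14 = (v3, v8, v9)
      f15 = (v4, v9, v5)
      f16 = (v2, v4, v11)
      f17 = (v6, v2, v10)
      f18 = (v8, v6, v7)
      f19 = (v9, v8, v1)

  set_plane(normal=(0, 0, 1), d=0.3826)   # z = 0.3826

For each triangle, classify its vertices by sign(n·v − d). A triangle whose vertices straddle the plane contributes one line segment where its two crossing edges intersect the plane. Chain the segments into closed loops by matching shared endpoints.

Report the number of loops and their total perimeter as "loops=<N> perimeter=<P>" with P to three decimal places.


Straddling triangles (10 of 20):
  (v0,v11,v5) [-++] → (-0.830512, 0.342188, 0.3826)–(-0.357622, 0.815078, 0.3826)  len=0.6688
  (v0,v5,v1) [-+-] → (-0.357622, 0.815078, 0.3826)–(0.357622, 0.815078, 0.3826)  len=0.7152
  (v0,v10,v11) [--+] → (-0.9612, 0, 0.3826)–(-0.830512, 0.342188, 0.3826)  len=0.3663
  (v1,v5,v9) [-++] → (0.357622, 0.815078, 0.3826)–(0.830512, 0.342188, 0.3826)  len=0.6688
  (v11,v10,v2) [+--] → (-0.9612, 0, 0.3826)–(-0.830512, -0.342188, 0.3826)  len=0.3663
  (v3,v9,v4) [-++] → (0.830512, -0.342188, 0.3826)–(0.357622, -0.815078, 0.3826)  len=0.6688
  (v3,v4,v2) [-+-] → (0.357622, -0.815078, 0.3826)–(-0.357622, -0.815078, 0.3826)  len=0.7152
  (v3,v8,v9) [--+] → (0.9612, 0, 0.3826)–(0.830512, -0.342188, 0.3826)  len=0.3663
  (v2,v4,v11) [-++] → (-0.357622, -0.815078, 0.3826)–(-0.830512, -0.342188, 0.3826)  len=0.6688
  (v9,v8,v1) [+--] → (0.9612, 0, 0.3826)–(0.830512, 0.342188, 0.3826)  len=0.3663

Chained into 1 loop(s):
  loop 1: 10 segments, perimeter = 5.5707
Total perimeter = 5.571

loops=1 perimeter=5.571


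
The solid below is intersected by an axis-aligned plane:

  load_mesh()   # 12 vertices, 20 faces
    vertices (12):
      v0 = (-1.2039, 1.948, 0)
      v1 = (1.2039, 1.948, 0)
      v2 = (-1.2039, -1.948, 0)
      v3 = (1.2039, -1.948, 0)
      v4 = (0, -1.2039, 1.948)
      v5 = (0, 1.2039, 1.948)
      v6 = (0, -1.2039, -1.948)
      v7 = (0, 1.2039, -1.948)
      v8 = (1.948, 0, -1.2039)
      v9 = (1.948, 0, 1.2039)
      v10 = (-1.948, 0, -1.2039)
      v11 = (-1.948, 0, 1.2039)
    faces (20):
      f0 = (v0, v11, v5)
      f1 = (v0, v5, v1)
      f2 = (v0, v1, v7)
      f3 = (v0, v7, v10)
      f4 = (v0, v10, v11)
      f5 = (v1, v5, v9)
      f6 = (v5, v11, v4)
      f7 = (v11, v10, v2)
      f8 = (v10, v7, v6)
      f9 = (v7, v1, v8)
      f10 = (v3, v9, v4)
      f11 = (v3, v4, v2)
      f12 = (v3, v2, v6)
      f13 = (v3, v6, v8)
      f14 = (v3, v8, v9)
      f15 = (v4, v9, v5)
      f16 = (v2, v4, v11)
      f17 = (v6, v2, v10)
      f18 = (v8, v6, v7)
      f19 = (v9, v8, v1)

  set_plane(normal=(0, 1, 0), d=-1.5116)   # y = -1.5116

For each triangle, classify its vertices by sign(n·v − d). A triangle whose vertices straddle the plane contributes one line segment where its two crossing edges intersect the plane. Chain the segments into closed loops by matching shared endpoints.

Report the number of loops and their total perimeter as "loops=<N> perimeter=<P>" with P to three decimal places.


Straddling triangles (8 of 20):
  (v11,v10,v2) [++-] → (-1.3706, -1.5116, -0.269703)–(-1.3706, -1.5116, 0.269703)  len=0.5394
  (v3,v9,v4) [-++] → (1.3706, -1.5116, 0.269703)–(0.497836, -1.5116, 1.14246)  len=1.2343
  (v3,v4,v2) [-+-] → (0.497836, -1.5116, 1.14246)–(-0.497836, -1.5116, 1.14246)  len=0.9957
  (v3,v2,v6) [--+] → (-0.497836, -1.5116, -1.14246)–(0.497836, -1.5116, -1.14246)  len=0.9957
  (v3,v6,v8) [-++] → (0.497836, -1.5116, -1.14246)–(1.3706, -1.5116, -0.269703)  len=1.2343
  (v3,v8,v9) [-++] → (1.3706, -1.5116, -0.269703)–(1.3706, -1.5116, 0.269703)  len=0.5394
  (v2,v4,v11) [-++] → (-0.497836, -1.5116, 1.14246)–(-1.3706, -1.5116, 0.269703)  len=1.2343
  (v6,v2,v10) [+-+] → (-0.497836, -1.5116, -1.14246)–(-1.3706, -1.5116, -0.269703)  len=1.2343

Chained into 1 loop(s):
  loop 1: 8 segments, perimeter = 8.0072
Total perimeter = 8.007

loops=1 perimeter=8.007


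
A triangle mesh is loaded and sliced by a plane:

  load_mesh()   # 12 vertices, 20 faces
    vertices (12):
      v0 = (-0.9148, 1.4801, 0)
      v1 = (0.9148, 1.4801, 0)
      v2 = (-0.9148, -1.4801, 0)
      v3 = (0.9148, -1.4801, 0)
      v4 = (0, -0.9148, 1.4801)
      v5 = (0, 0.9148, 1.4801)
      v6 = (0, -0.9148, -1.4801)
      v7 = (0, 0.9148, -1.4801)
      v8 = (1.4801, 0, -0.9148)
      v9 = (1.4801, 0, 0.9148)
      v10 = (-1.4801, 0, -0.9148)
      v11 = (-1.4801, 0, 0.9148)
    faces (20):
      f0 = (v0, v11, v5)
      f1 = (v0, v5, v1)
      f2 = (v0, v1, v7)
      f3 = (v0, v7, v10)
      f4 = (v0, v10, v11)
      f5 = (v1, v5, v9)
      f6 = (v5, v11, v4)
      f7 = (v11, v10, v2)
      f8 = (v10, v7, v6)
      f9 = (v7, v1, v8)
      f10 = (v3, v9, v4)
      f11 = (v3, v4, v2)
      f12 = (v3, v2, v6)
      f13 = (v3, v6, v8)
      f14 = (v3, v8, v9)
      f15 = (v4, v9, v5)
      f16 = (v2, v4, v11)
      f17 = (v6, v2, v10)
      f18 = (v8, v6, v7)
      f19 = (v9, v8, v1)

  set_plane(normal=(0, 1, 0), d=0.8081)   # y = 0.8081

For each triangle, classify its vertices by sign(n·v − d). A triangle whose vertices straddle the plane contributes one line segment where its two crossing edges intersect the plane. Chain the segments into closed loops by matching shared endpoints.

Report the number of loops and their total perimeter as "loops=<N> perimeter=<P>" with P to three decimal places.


loops=1 perimeter=8.051

Straddling triangles (10 of 20):
  (v0,v11,v5) [+-+] → (-1.17146, 0.8081, 0.415341)–(-0.172635, 0.8081, 1.41416)  len=1.4126
  (v0,v7,v10) [++-] → (-0.172635, 0.8081, -1.41416)–(-1.17146, 0.8081, -0.415341)  len=1.4126
  (v0,v10,v11) [+--] → (-1.17146, 0.8081, -0.415341)–(-1.17146, 0.8081, 0.415341)  len=0.8307
  (v1,v5,v9) [++-] → (0.172635, 0.8081, 1.41416)–(1.17146, 0.8081, 0.415341)  len=1.4126
  (v5,v11,v4) [+--] → (-0.172635, 0.8081, 1.41416)–(0, 0.8081, 1.4801)  len=0.1848
  (v10,v7,v6) [-+-] → (-0.172635, 0.8081, -1.41416)–(0, 0.8081, -1.4801)  len=0.1848
  (v7,v1,v8) [++-] → (1.17146, 0.8081, -0.415341)–(0.172635, 0.8081, -1.41416)  len=1.4126
  (v4,v9,v5) [--+] → (0.172635, 0.8081, 1.41416)–(0, 0.8081, 1.4801)  len=0.1848
  (v8,v6,v7) [--+] → (0, 0.8081, -1.4801)–(0.172635, 0.8081, -1.41416)  len=0.1848
  (v9,v8,v1) [--+] → (1.17146, 0.8081, -0.415341)–(1.17146, 0.8081, 0.415341)  len=0.8307

Chained into 1 loop(s):
  loop 1: 10 segments, perimeter = 8.0508
Total perimeter = 8.051


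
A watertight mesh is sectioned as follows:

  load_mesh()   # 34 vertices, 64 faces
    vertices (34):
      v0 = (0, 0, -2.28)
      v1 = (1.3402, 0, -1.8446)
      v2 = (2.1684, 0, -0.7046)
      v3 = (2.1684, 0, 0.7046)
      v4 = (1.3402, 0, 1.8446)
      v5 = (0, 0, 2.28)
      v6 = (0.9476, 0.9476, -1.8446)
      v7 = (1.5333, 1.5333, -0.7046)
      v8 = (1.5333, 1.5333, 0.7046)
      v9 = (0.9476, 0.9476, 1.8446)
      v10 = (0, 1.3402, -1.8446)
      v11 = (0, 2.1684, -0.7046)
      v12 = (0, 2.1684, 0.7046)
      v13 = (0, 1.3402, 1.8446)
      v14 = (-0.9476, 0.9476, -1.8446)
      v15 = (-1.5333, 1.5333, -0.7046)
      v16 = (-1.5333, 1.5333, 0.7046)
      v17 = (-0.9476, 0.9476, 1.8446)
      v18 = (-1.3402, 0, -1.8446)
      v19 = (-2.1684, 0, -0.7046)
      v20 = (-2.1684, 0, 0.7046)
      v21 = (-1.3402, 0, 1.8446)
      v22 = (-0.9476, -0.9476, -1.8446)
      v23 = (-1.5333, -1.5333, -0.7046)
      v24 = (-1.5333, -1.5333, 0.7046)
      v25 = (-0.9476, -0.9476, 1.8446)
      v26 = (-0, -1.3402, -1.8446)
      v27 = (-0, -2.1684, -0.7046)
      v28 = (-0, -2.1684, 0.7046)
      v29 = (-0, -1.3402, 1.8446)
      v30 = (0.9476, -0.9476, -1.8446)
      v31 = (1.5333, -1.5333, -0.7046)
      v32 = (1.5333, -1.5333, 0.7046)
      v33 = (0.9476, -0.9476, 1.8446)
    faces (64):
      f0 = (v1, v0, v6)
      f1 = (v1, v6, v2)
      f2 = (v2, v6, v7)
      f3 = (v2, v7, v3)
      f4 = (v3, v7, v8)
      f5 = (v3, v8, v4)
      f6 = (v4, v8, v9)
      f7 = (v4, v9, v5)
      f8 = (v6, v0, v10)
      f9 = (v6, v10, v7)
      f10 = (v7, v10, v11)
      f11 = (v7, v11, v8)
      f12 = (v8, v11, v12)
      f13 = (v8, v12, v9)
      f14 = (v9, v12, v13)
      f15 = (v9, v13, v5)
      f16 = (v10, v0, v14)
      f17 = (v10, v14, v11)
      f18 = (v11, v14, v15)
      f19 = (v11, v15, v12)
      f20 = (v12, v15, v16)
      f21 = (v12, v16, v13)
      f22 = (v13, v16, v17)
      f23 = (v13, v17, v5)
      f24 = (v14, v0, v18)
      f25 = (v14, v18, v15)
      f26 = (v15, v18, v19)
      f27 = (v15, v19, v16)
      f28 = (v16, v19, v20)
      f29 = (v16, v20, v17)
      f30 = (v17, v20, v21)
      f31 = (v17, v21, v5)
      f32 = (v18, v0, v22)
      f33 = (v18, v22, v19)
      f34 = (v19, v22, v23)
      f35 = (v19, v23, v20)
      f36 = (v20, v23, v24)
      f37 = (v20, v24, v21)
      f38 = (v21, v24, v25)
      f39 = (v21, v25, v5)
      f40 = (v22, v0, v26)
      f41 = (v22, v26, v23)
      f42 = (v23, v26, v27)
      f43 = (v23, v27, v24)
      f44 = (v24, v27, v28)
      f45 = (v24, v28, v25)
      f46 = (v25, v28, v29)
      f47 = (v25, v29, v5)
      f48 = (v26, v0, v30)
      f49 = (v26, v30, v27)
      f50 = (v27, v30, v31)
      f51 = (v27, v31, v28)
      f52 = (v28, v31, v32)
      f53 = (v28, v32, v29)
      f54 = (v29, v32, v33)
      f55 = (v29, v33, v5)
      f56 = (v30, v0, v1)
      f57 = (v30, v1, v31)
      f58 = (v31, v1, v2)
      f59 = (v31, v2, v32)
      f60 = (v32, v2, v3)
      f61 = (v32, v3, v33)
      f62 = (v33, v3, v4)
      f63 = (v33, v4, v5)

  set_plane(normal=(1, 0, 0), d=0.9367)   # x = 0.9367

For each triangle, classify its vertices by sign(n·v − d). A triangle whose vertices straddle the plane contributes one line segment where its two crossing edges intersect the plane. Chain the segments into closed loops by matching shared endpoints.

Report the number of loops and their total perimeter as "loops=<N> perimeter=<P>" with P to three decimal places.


loops=1 perimeter=12.300

Straddling triangles (20 of 64):
  (v1,v0,v6) [+-+] → (0.9367, 0, -1.97569)–(0.9367, 0.9367, -1.84961)  len=0.9451
  (v4,v9,v5) [++-] → (0.9367, 0.9367, 1.84961)–(0.9367, 0, 1.97569)  len=0.9451
  (v6,v0,v10) [+--] → (0.9367, 0.9367, -1.84961)–(0.9367, 0.952116, -1.8446)  len=0.0162
  (v6,v10,v7) [+-+] → (0.9367, 0.952116, -1.8446)–(0.9367, 1.45817, -1.14817)  len=0.8609
  (v7,v10,v11) [+--] → (0.9367, 1.45817, -1.14817)–(0.9367, 1.78041, -0.7046)  len=0.5483
  (v7,v11,v8) [+-+] → (0.9367, 1.78041, -0.7046)–(0.9367, 1.78041, 0.156287)  len=0.8609
  (v8,v11,v12) [+--] → (0.9367, 1.78041, 0.156287)–(0.9367, 1.78041, 0.7046)  len=0.5483
  (v8,v12,v9) [+-+] → (0.9367, 1.78041, 0.7046)–(0.9367, 0.961643, 1.83149)  len=1.3929
  (v9,v12,v13) [+--] → (0.9367, 0.961643, 1.83149)–(0.9367, 0.952116, 1.8446)  len=0.0162
  (v9,v13,v5) [+--] → (0.9367, 0.952116, 1.8446)–(0.9367, 0.9367, 1.84961)  len=0.0162
  (v26,v0,v30) [--+] → (0.9367, -0.9367, -1.84961)–(0.9367, -0.952116, -1.8446)  len=0.0162
  (v26,v30,v27) [-+-] → (0.9367, -0.952116, -1.8446)–(0.9367, -0.961643, -1.83149)  len=0.0162
  (v27,v30,v31) [-++] → (0.9367, -0.961643, -1.83149)–(0.9367, -1.78041, -0.7046)  len=1.3929
  (v27,v31,v28) [-+-] → (0.9367, -1.78041, -0.7046)–(0.9367, -1.78041, -0.156287)  len=0.5483
  (v28,v31,v32) [-++] → (0.9367, -1.78041, -0.156287)–(0.9367, -1.78041, 0.7046)  len=0.8609
  (v28,v32,v29) [-+-] → (0.9367, -1.78041, 0.7046)–(0.9367, -1.45817, 1.14817)  len=0.5483
  (v29,v32,v33) [-++] → (0.9367, -1.45817, 1.14817)–(0.9367, -0.952116, 1.8446)  len=0.8609
  (v29,v33,v5) [-+-] → (0.9367, -0.952116, 1.8446)–(0.9367, -0.9367, 1.84961)  len=0.0162
  (v30,v0,v1) [+-+] → (0.9367, -0.9367, -1.84961)–(0.9367, 0, -1.97569)  len=0.9451
  (v33,v4,v5) [++-] → (0.9367, 0, 1.97569)–(0.9367, -0.9367, 1.84961)  len=0.9451

Chained into 1 loop(s):
  loop 1: 20 segments, perimeter = 12.3004
Total perimeter = 12.300


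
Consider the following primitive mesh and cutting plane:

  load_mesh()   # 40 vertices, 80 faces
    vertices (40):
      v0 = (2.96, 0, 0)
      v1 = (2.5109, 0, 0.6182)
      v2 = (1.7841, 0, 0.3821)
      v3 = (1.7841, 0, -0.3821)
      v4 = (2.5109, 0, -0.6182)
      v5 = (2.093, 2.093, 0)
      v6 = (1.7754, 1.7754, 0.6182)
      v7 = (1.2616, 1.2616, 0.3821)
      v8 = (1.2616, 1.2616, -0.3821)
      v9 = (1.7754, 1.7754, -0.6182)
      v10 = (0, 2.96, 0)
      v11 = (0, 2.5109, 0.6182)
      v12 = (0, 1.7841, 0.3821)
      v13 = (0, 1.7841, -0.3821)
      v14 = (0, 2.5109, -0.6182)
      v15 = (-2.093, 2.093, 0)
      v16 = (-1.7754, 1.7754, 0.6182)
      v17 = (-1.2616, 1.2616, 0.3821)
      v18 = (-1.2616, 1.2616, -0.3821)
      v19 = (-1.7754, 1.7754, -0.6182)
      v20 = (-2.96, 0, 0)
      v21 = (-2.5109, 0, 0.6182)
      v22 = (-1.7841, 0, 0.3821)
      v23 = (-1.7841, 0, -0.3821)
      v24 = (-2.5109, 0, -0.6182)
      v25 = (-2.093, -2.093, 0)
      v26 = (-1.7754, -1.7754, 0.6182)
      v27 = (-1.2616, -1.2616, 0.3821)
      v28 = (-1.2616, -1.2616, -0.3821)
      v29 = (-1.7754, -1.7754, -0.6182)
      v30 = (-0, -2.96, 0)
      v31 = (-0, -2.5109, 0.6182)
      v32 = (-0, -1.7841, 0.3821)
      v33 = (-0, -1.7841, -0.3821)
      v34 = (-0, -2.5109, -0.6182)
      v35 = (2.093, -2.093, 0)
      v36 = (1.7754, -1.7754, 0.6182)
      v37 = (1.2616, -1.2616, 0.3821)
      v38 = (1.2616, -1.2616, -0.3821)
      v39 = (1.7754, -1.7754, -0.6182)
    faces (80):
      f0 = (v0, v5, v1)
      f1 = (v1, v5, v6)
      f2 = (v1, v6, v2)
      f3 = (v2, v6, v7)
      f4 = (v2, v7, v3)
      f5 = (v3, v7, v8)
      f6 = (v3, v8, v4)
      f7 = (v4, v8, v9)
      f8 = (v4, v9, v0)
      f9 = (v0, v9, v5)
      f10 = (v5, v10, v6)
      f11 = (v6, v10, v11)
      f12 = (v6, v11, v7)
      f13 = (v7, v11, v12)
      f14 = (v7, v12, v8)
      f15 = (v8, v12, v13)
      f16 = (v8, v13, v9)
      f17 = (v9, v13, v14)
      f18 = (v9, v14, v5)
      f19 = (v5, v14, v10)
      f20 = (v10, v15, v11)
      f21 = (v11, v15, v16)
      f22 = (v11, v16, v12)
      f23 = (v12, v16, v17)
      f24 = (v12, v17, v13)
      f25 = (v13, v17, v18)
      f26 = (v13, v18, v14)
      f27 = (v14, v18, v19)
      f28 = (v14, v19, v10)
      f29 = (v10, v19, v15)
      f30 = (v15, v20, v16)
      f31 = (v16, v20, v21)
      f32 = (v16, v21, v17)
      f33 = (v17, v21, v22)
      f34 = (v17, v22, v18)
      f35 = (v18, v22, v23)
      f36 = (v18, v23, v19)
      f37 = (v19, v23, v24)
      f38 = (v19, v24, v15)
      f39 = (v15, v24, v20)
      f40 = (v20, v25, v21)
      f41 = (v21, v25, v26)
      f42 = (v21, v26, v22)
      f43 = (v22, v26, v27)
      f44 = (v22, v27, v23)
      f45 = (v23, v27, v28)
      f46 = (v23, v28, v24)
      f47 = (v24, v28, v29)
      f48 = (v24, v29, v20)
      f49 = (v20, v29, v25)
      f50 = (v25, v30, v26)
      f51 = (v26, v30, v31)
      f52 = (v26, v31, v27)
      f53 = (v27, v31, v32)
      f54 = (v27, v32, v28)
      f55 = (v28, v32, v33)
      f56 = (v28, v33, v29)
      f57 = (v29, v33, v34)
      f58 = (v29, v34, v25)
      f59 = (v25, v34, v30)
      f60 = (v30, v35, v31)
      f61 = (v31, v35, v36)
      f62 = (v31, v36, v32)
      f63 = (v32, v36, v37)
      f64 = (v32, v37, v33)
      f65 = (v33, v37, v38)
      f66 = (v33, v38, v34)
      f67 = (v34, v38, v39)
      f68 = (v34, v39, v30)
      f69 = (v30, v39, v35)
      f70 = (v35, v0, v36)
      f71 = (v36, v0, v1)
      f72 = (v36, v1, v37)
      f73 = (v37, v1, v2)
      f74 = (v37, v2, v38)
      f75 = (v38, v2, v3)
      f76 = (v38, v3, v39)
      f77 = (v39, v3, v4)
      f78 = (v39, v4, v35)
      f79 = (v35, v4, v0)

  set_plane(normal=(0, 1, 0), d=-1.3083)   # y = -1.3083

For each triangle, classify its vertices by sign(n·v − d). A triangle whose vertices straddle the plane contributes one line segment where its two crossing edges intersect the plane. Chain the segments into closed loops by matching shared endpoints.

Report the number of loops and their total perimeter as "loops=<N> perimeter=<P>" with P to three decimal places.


loops=2 perimeter=8.007

Straddling triangles (24 of 80):
  (v20,v25,v21) [+-+] → (-2.41805, -1.3083, 0)–(-2.24968, -1.3083, 0.231773)  len=0.2865
  (v21,v25,v26) [+--] → (-2.24968, -1.3083, 0.231773)–(-1.96891, -1.3083, 0.6182)  len=0.4777
  (v21,v26,v22) [+-+] → (-1.96891, -1.3083, 0.6182)–(-1.77769, -1.3083, 0.556083)  len=0.2011
  (v22,v26,v27) [+-+] → (-1.77769, -1.3083, 0.556083)–(-1.3083, -1.3083, 0.403559)  len=0.4935
  (v24,v28,v29) [++-] → (-1.3083, -1.3083, -0.403559)–(-1.96891, -1.3083, -0.6182)  len=0.6946
  (v24,v29,v20) [+-+] → (-1.96891, -1.3083, -0.6182)–(-2.08706, -1.3083, -0.455554)  len=0.2010
  (v20,v29,v25) [+--] → (-2.08706, -1.3083, -0.455554)–(-2.41805, -1.3083, 0)  len=0.5631
  (v26,v31,v27) [--+] → (-1.21444, -1.3083, 0.390926)–(-1.3083, -1.3083, 0.403559)  len=0.0947
  (v27,v31,v32) [+--] → (-1.21444, -1.3083, 0.390926)–(-1.14884, -1.3083, 0.3821)  len=0.0662
  (v27,v32,v28) [+-+] → (-1.14884, -1.3083, 0.3821)–(-1.14884, -1.3083, -0.313797)  len=0.6959
  (v28,v32,v33) [+--] → (-1.14884, -1.3083, -0.313797)–(-1.14884, -1.3083, -0.3821)  len=0.0683
  (v28,v33,v29) [+--] → (-1.14884, -1.3083, -0.3821)–(-1.3083, -1.3083, -0.403559)  len=0.1609
  (v32,v36,v37) [--+] → (1.3083, -1.3083, 0.403559)–(1.14884, -1.3083, 0.3821)  len=0.1609
  (v32,v37,v33) [-+-] → (1.14884, -1.3083, 0.3821)–(1.14884, -1.3083, 0.313797)  len=0.0683
  (v33,v37,v38) [-++] → (1.14884, -1.3083, 0.313797)–(1.14884, -1.3083, -0.3821)  len=0.6959
  (v33,v38,v34) [-+-] → (1.14884, -1.3083, -0.3821)–(1.21444, -1.3083, -0.390926)  len=0.0662
  (v34,v38,v39) [-+-] → (1.21444, -1.3083, -0.390926)–(1.3083, -1.3083, -0.403559)  len=0.0947
  (v35,v0,v36) [-+-] → (2.41805, -1.3083, 0)–(2.08706, -1.3083, 0.455554)  len=0.5631
  (v36,v0,v1) [-++] → (2.08706, -1.3083, 0.455554)–(1.96891, -1.3083, 0.6182)  len=0.2010
  (v36,v1,v37) [-++] → (1.96891, -1.3083, 0.6182)–(1.3083, -1.3083, 0.403559)  len=0.6946
  (v38,v3,v39) [++-] → (1.77769, -1.3083, -0.556083)–(1.3083, -1.3083, -0.403559)  len=0.4935
  (v39,v3,v4) [-++] → (1.77769, -1.3083, -0.556083)–(1.96891, -1.3083, -0.6182)  len=0.2011
  (v39,v4,v35) [-+-] → (1.96891, -1.3083, -0.6182)–(2.24968, -1.3083, -0.231773)  len=0.4777
  (v35,v4,v0) [-++] → (2.24968, -1.3083, -0.231773)–(2.41805, -1.3083, 0)  len=0.2865

Chained into 2 loop(s):
  loop 1: 12 segments, perimeter = 4.0035
  loop 2: 12 segments, perimeter = 4.0035
Total perimeter = 8.007
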